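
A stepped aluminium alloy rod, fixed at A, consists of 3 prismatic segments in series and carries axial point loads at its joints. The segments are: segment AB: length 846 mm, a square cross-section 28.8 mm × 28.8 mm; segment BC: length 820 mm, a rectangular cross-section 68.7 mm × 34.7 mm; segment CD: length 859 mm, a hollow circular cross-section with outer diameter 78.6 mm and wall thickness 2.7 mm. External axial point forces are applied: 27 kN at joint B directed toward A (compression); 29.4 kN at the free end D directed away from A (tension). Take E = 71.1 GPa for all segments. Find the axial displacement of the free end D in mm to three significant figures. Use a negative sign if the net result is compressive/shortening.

0.728 mm

Internal axial forces (sectioning from the free end, tension +): N_CD = 29.4 kN, N_BC = 29.4 kN, N_AB = 2.4 kN.
A_AB = 829.4 mm².
A_BC = 2384 mm².
A_CD = 643.8 mm².
δ_AB = 2400·846/(829.4·71100) = 0.03443 mm
δ_BC = 29400·820/(2384·71100) = 0.1422 mm
δ_CD = 29400·859/(643.8·71100) = 0.5517 mm
δ = Σδ_i = 0.7284 mm.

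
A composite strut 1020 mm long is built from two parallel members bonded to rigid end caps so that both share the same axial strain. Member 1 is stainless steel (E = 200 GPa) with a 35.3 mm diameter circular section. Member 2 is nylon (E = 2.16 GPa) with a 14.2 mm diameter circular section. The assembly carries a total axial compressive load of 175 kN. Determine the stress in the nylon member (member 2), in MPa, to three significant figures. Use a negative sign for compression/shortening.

-1.93 MPa

A_1 = 978.7 mm².
A_2 = 158.4 mm².
Equal strain + equilibrium ⇒ each member carries load in proportion to AE: A₁E₁ = 195700000 N, A₂E₂ = 342100 N, ΣAE = 196100000 N.
σ₂ = P·E₂/ΣAE = -175000·2160/196100000 = -1.928 MPa.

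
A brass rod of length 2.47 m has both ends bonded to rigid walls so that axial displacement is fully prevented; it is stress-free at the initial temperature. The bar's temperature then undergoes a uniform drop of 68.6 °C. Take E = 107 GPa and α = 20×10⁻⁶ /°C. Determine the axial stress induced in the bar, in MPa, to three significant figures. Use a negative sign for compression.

147 MPa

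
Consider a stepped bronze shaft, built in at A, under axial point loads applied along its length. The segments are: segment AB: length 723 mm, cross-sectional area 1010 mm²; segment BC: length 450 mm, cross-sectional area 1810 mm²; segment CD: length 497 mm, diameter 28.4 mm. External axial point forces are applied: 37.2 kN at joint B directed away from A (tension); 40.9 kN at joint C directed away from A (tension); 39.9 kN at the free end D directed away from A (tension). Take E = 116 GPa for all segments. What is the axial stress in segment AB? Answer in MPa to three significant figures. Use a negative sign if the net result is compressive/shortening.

Internal axial forces (sectioning from the free end, tension +): N_CD = 39.9 kN, N_BC = 80.8 kN, N_AB = 118 kN.
σ_AB = N_AB/A_AB = 118000/1010 = 116.8 MPa.

117 MPa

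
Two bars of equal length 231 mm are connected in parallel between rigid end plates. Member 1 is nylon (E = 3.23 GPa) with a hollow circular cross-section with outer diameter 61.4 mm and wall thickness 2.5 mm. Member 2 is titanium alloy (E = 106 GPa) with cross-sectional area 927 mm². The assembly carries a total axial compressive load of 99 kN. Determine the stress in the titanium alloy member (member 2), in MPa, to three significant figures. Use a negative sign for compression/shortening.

A_1 = 462.6 mm².
Equal strain + equilibrium ⇒ each member carries load in proportion to AE: A₁E₁ = 1494000 N, A₂E₂ = 98260000 N, ΣAE = 99760000 N.
σ₂ = P·E₂/ΣAE = -99000·106000/99760000 = -105.2 MPa.

-105 MPa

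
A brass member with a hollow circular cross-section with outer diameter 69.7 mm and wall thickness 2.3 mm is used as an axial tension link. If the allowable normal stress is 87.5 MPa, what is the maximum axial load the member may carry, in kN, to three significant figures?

42.6 kN

A = 487 mm².
P_max = σ_allow · A = 87.5 · 487 = 42610 N = 42.61 kN.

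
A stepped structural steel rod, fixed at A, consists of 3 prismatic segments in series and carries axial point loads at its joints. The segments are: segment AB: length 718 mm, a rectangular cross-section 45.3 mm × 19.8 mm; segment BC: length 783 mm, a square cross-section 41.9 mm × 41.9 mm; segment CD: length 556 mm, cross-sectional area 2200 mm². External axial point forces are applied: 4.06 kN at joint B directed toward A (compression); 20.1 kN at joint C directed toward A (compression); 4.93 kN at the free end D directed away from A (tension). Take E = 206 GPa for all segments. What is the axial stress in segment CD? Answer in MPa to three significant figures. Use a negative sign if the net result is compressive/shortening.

Internal axial forces (sectioning from the free end, tension +): N_CD = 4.93 kN, N_BC = -15.17 kN, N_AB = -19.23 kN.
σ_CD = N_CD/A_CD = 4930/2200 = 2.241 MPa.

2.24 MPa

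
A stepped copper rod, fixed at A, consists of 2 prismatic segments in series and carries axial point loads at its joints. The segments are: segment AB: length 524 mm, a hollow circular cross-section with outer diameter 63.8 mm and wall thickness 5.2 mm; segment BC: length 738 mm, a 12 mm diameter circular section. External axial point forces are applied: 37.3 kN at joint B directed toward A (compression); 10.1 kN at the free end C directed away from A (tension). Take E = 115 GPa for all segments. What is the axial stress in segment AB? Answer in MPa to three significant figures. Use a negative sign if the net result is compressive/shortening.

-28.4 MPa

Internal axial forces (sectioning from the free end, tension +): N_BC = 10.1 kN, N_AB = -27.2 kN.
A_AB = 957.3 mm².
σ_AB = N_AB/A_AB = -27200/957.3 = -28.41 MPa.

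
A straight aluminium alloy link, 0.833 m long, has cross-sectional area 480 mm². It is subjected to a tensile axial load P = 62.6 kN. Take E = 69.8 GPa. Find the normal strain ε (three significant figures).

0.00187

σ = N/A = 130.4 MPa; ε = σ/E = 130.4/69800 = 1.868e-03.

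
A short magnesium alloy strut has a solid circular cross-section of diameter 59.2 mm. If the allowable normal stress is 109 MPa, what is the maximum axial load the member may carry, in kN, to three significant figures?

300 kN

A = 2753 mm².
P_max = σ_allow · A = 109 · 2753 = 300000 N = 300 kN.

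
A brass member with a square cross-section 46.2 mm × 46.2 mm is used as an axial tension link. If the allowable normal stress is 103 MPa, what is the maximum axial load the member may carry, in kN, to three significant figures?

220 kN

A = 2134 mm².
P_max = σ_allow · A = 103 · 2134 = 219800 N = 219.8 kN.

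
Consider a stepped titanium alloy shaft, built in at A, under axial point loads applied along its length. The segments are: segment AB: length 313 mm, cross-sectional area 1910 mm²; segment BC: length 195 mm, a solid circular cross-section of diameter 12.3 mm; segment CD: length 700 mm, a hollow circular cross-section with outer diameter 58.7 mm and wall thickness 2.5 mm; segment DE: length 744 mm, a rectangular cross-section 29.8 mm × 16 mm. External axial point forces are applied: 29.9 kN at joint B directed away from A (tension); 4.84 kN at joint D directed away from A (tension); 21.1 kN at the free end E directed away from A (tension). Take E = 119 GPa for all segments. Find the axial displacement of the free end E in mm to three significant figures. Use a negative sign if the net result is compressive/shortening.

Internal axial forces (sectioning from the free end, tension +): N_DE = 21.1 kN, N_CD = 25.94 kN, N_BC = 25.94 kN, N_AB = 55.84 kN.
A_BC = 118.8 mm².
A_CD = 441.4 mm².
A_DE = 476.8 mm².
δ_AB = 55840·313/(1910·119000) = 0.0769 mm
δ_BC = 25940·195/(118.8·119000) = 0.3577 mm
δ_CD = 25940·700/(441.4·119000) = 0.3457 mm
δ_DE = 21100·744/(476.8·119000) = 0.2767 mm
δ = Σδ_i = 1.057 mm.

1.06 mm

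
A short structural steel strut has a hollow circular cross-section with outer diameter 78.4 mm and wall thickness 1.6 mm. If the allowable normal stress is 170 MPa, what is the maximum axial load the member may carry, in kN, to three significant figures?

A = 386 mm².
P_max = σ_allow · A = 170 · 386 = 65630 N = 65.63 kN.

65.6 kN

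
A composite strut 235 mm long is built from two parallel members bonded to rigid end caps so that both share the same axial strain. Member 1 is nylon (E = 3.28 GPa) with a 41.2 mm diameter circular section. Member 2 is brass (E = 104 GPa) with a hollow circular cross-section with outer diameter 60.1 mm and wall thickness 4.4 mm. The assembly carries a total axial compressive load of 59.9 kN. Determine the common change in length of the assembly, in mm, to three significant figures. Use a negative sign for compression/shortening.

-0.167 mm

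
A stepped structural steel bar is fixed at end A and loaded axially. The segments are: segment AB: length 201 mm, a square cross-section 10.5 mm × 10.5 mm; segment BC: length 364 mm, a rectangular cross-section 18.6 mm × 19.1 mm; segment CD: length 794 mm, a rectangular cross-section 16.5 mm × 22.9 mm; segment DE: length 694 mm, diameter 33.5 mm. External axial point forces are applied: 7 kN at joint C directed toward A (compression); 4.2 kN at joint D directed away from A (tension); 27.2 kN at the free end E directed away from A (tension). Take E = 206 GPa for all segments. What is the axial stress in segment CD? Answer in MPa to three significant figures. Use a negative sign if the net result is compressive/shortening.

83.1 MPa

Internal axial forces (sectioning from the free end, tension +): N_DE = 27.2 kN, N_CD = 31.4 kN, N_BC = 24.4 kN, N_AB = 24.4 kN.
A_CD = 377.8 mm².
σ_CD = N_CD/A_CD = 31400/377.8 = 83.1 MPa.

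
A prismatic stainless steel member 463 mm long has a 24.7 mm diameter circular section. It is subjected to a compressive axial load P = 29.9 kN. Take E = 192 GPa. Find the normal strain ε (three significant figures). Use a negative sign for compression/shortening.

A = 479.2 mm².
σ = N/A = -62.4 MPa; ε = σ/E = -62.4/192000 = -3.250e-04.

-3.25e-04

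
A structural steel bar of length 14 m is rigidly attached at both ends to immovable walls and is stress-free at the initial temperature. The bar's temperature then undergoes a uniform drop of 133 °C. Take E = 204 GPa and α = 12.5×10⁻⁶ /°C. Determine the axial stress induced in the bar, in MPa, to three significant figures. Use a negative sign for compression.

Free thermal expansion αLΔT = 12.5e-6 · 14000 · -133 = -23.27 mm.
The walls impose strain ε = −(-23.27)/14000 = 1.6625e-03; σ = Eε = 204000 · 1.6625e-03 = 339.1 MPa.

339 MPa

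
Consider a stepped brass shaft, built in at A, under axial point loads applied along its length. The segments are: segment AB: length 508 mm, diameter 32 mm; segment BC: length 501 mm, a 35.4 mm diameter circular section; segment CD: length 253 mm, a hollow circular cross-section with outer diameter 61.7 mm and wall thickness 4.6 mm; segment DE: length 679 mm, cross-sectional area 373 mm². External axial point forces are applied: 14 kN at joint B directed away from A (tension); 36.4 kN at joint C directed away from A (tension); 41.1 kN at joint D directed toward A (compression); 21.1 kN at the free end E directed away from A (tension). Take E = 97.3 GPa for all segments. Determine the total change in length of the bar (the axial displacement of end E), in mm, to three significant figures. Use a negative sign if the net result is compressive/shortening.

Internal axial forces (sectioning from the free end, tension +): N_DE = 21.1 kN, N_CD = -20 kN, N_BC = 16.4 kN, N_AB = 30.4 kN.
A_AB = 804.2 mm².
A_BC = 984.2 mm².
A_CD = 825.2 mm².
δ_AB = 30400·508/(804.2·97300) = 0.1973 mm
δ_BC = 16400·501/(984.2·97300) = 0.0858 mm
δ_CD = -20000·253/(825.2·97300) = -0.06302 mm
δ_DE = 21100·679/(373·97300) = 0.3948 mm
δ = Σδ_i = 0.6149 mm.

0.615 mm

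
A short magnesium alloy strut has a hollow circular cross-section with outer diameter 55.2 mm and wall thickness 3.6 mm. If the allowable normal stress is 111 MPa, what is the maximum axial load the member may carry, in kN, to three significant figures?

64.8 kN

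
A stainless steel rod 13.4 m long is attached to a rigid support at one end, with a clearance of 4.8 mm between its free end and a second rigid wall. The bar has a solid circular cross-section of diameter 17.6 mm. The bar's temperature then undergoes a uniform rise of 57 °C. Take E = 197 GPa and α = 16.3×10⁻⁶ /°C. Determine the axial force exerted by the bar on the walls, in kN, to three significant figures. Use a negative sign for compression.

-27.4 kN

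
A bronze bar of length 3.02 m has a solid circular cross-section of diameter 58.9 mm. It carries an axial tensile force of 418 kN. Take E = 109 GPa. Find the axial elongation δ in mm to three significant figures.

A = 2725 mm².
δ_mech = NL/(AE) = 418000·3020/(2725·109000) = 4.25 mm.

4.25 mm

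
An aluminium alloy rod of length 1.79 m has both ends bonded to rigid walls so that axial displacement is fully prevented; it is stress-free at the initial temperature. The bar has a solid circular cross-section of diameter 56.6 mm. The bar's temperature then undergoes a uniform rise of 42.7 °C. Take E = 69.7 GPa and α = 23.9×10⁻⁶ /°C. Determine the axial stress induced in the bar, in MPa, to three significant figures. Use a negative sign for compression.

-71.1 MPa

Free thermal expansion αLΔT = 23.9e-6 · 1790 · 42.7 = 1.827 mm.
The walls impose strain ε = −(1.827)/1790 = -1.0205e-03; σ = Eε = 69700 · -1.0205e-03 = -71.13 MPa.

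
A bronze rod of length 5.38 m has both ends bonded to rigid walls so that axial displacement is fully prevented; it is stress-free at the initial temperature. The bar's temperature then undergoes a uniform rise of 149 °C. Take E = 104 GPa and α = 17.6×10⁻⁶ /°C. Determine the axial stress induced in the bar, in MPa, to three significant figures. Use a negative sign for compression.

Free thermal expansion αLΔT = 17.6e-6 · 5380 · 149 = 14.11 mm.
The walls impose strain ε = −(14.11)/5380 = -2.6224e-03; σ = Eε = 104000 · -2.6224e-03 = -272.7 MPa.

-273 MPa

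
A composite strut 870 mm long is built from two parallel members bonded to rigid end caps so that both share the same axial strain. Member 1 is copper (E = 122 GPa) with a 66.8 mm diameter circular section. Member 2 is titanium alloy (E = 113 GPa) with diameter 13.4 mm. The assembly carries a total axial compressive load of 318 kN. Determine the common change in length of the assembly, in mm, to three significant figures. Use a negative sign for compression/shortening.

A_1 = 3505 mm².
A_2 = 141 mm².
Equal strain + equilibrium ⇒ each member carries load in proportion to AE: A₁E₁ = 427600000 N, A₂E₂ = 15940000 N, ΣAE = 443500000 N.
δ = PL/ΣAE = -318000·870/443500000 = -0.6238 mm.

-0.624 mm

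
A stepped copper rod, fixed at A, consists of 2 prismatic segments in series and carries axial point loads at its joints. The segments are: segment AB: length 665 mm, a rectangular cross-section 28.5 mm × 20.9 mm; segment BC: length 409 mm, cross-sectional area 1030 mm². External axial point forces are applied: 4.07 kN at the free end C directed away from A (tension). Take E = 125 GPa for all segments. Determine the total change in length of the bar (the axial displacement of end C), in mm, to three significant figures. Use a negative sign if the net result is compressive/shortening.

0.0493 mm

Internal axial forces (sectioning from the free end, tension +): N_BC = 4.07 kN, N_AB = 4.07 kN.
A_AB = 595.6 mm².
δ_AB = 4070·665/(595.6·125000) = 0.03635 mm
δ_BC = 4070·409/(1030·125000) = 0.01293 mm
δ = Σδ_i = 0.04928 mm.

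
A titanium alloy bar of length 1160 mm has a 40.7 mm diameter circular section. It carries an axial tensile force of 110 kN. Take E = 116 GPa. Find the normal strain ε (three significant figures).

A = 1301 mm².
σ = N/A = 84.55 MPa; ε = σ/E = 84.55/116000 = 7.289e-04.

7.29e-04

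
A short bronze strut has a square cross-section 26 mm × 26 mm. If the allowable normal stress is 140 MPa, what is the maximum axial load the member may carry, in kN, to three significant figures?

A = 676 mm².
P_max = σ_allow · A = 140 · 676 = 94640 N = 94.64 kN.

94.6 kN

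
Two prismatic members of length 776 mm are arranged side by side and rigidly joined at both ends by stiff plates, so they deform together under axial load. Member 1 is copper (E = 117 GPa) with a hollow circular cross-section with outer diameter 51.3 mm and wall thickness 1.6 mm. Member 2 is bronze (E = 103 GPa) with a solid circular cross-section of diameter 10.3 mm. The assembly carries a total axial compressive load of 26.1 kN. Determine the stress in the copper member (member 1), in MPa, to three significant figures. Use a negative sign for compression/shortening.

-80.8 MPa

A_1 = 249.8 mm².
A_2 = 83.32 mm².
Equal strain + equilibrium ⇒ each member carries load in proportion to AE: A₁E₁ = 29230000 N, A₂E₂ = 8582000 N, ΣAE = 37810000 N.
σ₁ = P·E₁/ΣAE = -26100·117000/37810000 = -80.76 MPa.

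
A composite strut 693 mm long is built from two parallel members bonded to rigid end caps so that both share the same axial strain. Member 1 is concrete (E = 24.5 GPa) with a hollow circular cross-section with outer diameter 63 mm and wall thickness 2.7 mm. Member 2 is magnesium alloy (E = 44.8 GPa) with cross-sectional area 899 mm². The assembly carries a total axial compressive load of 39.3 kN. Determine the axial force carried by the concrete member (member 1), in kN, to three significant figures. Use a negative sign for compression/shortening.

-9.33 kN

A_1 = 511.5 mm².
Equal strain + equilibrium ⇒ each member carries load in proportion to AE: A₁E₁ = 12530000 N, A₂E₂ = 40280000 N, ΣAE = 52810000 N.
F₁ = P·A₁E₁/ΣAE = -39300·12530000/52810000 = -9326 N.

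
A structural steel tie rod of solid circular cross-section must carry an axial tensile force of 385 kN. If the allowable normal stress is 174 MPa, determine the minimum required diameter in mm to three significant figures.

Required area A ≥ P/σ_allow = 385000/174 = 2213 mm².
For a solid circular section, d ≥ √(4A/π) = 53.08 mm.

53.1 mm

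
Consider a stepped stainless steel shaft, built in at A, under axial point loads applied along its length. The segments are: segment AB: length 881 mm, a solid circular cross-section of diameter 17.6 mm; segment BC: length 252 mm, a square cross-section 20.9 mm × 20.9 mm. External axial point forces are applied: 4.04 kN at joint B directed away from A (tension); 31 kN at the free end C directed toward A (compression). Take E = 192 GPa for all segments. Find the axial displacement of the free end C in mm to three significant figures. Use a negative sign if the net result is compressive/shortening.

Internal axial forces (sectioning from the free end, tension +): N_BC = -31 kN, N_AB = -26.96 kN.
A_AB = 243.3 mm².
A_BC = 436.8 mm².
δ_AB = -26960·881/(243.3·192000) = -0.5085 mm
δ_BC = -31000·252/(436.8·192000) = -0.09315 mm
δ = Σδ_i = -0.6016 mm.

-0.602 mm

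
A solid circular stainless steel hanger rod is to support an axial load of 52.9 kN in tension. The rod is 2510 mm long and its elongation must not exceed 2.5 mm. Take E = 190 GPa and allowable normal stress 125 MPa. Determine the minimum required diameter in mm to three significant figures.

Required area A ≥ P/σ_allow = 52900/125 = 423.2 mm².
For a solid circular section, d ≥ √(4A/π) = 23.21 mm.
Elongation limit: A ≥ PL/(Eδ_allow) = 52900·2510/(190000·2.5) = 279.5 mm² ⇒ d ≥ 18.87 mm.
The stress limit governs.

23.2 mm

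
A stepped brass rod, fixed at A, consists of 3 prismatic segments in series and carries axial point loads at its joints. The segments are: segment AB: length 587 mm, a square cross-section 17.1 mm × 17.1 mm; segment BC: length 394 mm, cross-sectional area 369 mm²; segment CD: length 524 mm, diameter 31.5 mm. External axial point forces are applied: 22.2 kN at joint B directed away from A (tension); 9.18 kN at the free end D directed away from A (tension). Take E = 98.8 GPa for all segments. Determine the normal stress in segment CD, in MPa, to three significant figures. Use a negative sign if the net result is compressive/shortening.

Internal axial forces (sectioning from the free end, tension +): N_CD = 9.18 kN, N_BC = 9.18 kN, N_AB = 31.38 kN.
A_CD = 779.3 mm².
σ_CD = N_CD/A_CD = 9180/779.3 = 11.78 MPa.

11.8 MPa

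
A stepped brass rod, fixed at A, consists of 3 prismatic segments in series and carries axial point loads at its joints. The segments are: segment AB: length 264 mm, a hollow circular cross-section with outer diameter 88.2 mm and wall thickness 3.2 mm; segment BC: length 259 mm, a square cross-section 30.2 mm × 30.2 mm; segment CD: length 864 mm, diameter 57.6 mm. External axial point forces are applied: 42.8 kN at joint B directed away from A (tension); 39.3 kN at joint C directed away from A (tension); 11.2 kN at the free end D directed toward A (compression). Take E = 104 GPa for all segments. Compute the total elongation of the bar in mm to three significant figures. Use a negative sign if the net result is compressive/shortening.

0.252 mm

Internal axial forces (sectioning from the free end, tension +): N_CD = -11.2 kN, N_BC = 28.1 kN, N_AB = 70.9 kN.
A_AB = 854.5 mm².
A_BC = 912 mm².
A_CD = 2606 mm².
δ_AB = 70900·264/(854.5·104000) = 0.2106 mm
δ_BC = 28100·259/(912·104000) = 0.07673 mm
δ_CD = -11200·864/(2606·104000) = -0.03571 mm
δ = Σδ_i = 0.2516 mm.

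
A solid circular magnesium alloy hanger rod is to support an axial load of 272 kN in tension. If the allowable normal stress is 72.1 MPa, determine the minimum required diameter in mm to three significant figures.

Required area A ≥ P/σ_allow = 272000/72.1 = 3773 mm².
For a solid circular section, d ≥ √(4A/π) = 69.31 mm.

69.3 mm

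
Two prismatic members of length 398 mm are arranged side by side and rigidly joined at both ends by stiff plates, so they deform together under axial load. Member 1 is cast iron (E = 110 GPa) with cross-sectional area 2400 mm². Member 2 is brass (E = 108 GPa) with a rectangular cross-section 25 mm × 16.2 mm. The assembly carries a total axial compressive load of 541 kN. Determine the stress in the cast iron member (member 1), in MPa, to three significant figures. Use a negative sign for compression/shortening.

A_2 = 405 mm².
Equal strain + equilibrium ⇒ each member carries load in proportion to AE: A₁E₁ = 264000000 N, A₂E₂ = 43740000 N, ΣAE = 307700000 N.
σ₁ = P·E₁/ΣAE = -541000·110000/307700000 = -193.4 MPa.

-193 MPa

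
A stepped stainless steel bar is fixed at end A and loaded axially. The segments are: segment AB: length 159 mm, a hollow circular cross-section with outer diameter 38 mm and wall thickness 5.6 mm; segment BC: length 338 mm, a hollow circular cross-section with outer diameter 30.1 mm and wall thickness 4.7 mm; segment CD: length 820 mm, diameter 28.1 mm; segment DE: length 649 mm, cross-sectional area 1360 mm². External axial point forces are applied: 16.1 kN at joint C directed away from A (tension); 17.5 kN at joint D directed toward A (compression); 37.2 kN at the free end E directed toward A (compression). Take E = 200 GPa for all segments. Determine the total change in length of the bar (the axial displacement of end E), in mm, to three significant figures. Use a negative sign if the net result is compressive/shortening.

-0.678 mm

Internal axial forces (sectioning from the free end, tension +): N_DE = -37.2 kN, N_CD = -54.7 kN, N_BC = -38.6 kN, N_AB = -38.6 kN.
A_AB = 570 mm².
A_BC = 375 mm².
A_CD = 620.2 mm².
δ_AB = -38600·159/(570·200000) = -0.05384 mm
δ_BC = -38600·338/(375·200000) = -0.1739 mm
δ_CD = -54700·820/(620.2·200000) = -0.3616 mm
δ_DE = -37200·649/(1360·200000) = -0.08876 mm
δ = Σδ_i = -0.6782 mm.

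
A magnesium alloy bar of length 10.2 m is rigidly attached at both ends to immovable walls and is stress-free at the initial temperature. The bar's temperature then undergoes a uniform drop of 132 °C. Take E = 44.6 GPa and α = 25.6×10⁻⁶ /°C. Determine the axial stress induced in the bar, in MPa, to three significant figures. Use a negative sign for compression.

Free thermal expansion αLΔT = 25.6e-6 · 10200 · -132 = -34.47 mm.
The walls impose strain ε = −(-34.47)/10200 = 3.3792e-03; σ = Eε = 44600 · 3.3792e-03 = 150.7 MPa.

151 MPa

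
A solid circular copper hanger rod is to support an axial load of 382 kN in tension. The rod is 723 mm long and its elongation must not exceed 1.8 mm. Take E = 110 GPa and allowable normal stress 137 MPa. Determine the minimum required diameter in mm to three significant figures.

59.6 mm

Required area A ≥ P/σ_allow = 382000/137 = 2788 mm².
For a solid circular section, d ≥ √(4A/π) = 59.58 mm.
Elongation limit: A ≥ PL/(Eδ_allow) = 382000·723/(110000·1.8) = 1395 mm² ⇒ d ≥ 42.14 mm.
The stress limit governs.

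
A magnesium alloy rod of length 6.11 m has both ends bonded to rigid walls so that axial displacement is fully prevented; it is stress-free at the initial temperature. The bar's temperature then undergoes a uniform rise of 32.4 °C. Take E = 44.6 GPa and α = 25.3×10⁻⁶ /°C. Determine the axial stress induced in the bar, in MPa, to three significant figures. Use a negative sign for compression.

Free thermal expansion αLΔT = 25.3e-6 · 6110 · 32.4 = 5.008 mm.
The walls impose strain ε = −(5.008)/6110 = -8.1972e-04; σ = Eε = 44600 · -8.1972e-04 = -36.56 MPa.

-36.6 MPa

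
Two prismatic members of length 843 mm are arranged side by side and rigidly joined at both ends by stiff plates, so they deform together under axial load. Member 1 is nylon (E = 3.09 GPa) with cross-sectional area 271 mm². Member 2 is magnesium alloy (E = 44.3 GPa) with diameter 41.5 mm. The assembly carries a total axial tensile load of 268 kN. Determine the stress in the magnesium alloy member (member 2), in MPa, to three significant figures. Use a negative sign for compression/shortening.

195 MPa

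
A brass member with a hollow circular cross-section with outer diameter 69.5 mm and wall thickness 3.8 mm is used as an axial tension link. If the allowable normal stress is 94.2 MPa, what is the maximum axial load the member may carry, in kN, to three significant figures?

73.9 kN

A = 784.3 mm².
P_max = σ_allow · A = 94.2 · 784.3 = 73880 N = 73.88 kN.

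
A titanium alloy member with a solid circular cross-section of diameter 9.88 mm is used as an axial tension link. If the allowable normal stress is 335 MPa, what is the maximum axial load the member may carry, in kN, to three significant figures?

A = 76.67 mm².
P_max = σ_allow · A = 335 · 76.67 = 25680 N = 25.68 kN.

25.7 kN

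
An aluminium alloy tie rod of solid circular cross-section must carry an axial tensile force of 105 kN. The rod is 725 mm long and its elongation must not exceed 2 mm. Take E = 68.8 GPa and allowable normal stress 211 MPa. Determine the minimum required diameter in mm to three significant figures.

Required area A ≥ P/σ_allow = 105000/211 = 497.6 mm².
For a solid circular section, d ≥ √(4A/π) = 25.17 mm.
Elongation limit: A ≥ PL/(Eδ_allow) = 105000·725/(68800·2) = 553.2 mm² ⇒ d ≥ 26.54 mm.
The elongation limit governs.

26.5 mm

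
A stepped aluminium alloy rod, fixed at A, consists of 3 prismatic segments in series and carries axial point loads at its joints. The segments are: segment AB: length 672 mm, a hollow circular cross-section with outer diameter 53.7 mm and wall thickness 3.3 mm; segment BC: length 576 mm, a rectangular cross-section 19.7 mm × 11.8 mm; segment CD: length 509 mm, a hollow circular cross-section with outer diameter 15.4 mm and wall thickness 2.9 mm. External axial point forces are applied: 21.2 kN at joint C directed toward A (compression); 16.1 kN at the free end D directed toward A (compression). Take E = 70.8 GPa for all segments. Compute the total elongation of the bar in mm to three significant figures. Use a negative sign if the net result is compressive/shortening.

-3.00 mm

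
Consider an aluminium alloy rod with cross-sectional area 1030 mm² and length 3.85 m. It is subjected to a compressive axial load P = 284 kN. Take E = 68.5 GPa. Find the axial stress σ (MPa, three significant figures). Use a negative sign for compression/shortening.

-276 MPa

σ = N/A = -284000/1030 = -275.7 MPa.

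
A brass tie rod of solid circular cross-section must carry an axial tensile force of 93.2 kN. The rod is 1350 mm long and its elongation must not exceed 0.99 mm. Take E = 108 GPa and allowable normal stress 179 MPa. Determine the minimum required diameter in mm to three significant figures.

38.7 mm

Required area A ≥ P/σ_allow = 93200/179 = 520.7 mm².
For a solid circular section, d ≥ √(4A/π) = 25.75 mm.
Elongation limit: A ≥ PL/(Eδ_allow) = 93200·1350/(108000·0.99) = 1177 mm² ⇒ d ≥ 38.71 mm.
The elongation limit governs.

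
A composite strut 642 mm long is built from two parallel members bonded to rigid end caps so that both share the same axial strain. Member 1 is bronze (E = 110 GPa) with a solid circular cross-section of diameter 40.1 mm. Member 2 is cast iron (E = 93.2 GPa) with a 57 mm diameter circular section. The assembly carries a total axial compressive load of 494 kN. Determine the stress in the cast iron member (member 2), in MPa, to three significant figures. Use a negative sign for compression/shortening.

A_1 = 1263 mm².
A_2 = 2552 mm².
Equal strain + equilibrium ⇒ each member carries load in proportion to AE: A₁E₁ = 138900000 N, A₂E₂ = 237800000 N, ΣAE = 376700000 N.
σ₂ = P·E₂/ΣAE = -494000·93200/376700000 = -122.2 MPa.

-122 MPa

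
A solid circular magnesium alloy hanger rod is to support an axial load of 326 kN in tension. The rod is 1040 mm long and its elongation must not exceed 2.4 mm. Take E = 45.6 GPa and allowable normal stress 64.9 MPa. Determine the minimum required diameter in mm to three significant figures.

Required area A ≥ P/σ_allow = 326000/64.9 = 5023 mm².
For a solid circular section, d ≥ √(4A/π) = 79.97 mm.
Elongation limit: A ≥ PL/(Eδ_allow) = 326000·1040/(45600·2.4) = 3098 mm² ⇒ d ≥ 62.8 mm.
The stress limit governs.

80.0 mm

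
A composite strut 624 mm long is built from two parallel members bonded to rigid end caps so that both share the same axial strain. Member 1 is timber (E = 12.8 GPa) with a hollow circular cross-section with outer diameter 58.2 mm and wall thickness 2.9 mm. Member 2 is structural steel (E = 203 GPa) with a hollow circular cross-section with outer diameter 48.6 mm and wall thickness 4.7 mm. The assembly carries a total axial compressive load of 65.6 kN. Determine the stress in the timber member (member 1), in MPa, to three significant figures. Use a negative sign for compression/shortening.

-6.08 MPa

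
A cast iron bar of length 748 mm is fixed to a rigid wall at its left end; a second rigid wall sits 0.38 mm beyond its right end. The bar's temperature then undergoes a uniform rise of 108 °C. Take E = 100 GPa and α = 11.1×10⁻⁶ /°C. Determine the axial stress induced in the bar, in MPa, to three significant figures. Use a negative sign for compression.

Free thermal expansion αLΔT = 11.1e-6 · 748 · 108 = 0.8967 mm.
The walls engage after the gap closes; constrained expansion = 0.8967 − 0.38 = 0.5167 mm.
The walls impose strain ε = −(0.5167)/748 = -6.9078e-04; σ = Eε = 100000 · -6.9078e-04 = -69.08 MPa.

-69.1 MPa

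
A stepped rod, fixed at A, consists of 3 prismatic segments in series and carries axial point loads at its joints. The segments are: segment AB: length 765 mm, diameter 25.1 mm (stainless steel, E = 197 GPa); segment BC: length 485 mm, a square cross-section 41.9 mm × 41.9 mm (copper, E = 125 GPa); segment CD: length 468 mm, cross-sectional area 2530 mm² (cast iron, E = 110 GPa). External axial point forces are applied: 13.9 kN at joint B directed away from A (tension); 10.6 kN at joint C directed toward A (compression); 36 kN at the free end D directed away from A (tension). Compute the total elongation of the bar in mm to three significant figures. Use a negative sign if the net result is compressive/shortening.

Internal axial forces (sectioning from the free end, tension +): N_CD = 36 kN, N_BC = 25.4 kN, N_AB = 39.3 kN.
A_AB = 494.8 mm².
A_BC = 1756 mm².
δ_AB = 39300·765/(494.8·197000) = 0.3084 mm
δ_BC = 25400·485/(1756·125000) = 0.05614 mm
δ_CD = 36000·468/(2530·110000) = 0.06054 mm
δ = Σδ_i = 0.4251 mm.

0.425 mm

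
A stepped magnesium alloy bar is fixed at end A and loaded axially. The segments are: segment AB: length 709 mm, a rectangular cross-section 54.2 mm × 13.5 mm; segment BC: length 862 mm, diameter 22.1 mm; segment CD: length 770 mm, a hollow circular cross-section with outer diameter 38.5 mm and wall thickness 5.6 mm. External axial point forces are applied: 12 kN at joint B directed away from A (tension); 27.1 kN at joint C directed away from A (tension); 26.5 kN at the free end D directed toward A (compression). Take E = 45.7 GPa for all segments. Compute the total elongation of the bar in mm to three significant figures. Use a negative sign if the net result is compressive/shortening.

Internal axial forces (sectioning from the free end, tension +): N_CD = -26.5 kN, N_BC = 0.6 kN, N_AB = 12.6 kN.
A_AB = 731.7 mm².
A_BC = 383.6 mm².
A_CD = 578.8 mm².
δ_AB = 12600·709/(731.7·45700) = 0.2672 mm
δ_BC = 600·862/(383.6·45700) = 0.0295 mm
δ_CD = -26500·770/(578.8·45700) = -0.7714 mm
δ = Σδ_i = -0.4748 mm.

-0.475 mm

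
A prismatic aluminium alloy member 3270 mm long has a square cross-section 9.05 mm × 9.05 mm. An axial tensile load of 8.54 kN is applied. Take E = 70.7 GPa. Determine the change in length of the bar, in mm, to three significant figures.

A = 81.9 mm².
δ_mech = NL/(AE) = 8540·3270/(81.9·70700) = 4.823 mm.

4.82 mm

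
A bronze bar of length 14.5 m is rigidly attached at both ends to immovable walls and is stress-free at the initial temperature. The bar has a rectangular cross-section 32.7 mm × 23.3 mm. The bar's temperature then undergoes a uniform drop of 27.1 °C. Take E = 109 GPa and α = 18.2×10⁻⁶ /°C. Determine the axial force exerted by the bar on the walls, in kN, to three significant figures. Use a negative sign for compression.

41.0 kN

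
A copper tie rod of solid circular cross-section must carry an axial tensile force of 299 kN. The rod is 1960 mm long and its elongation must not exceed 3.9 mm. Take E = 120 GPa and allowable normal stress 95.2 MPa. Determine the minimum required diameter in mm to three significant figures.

63.2 mm

Required area A ≥ P/σ_allow = 299000/95.2 = 3141 mm².
For a solid circular section, d ≥ √(4A/π) = 63.24 mm.
Elongation limit: A ≥ PL/(Eδ_allow) = 299000·1960/(120000·3.9) = 1252 mm² ⇒ d ≥ 39.93 mm.
The stress limit governs.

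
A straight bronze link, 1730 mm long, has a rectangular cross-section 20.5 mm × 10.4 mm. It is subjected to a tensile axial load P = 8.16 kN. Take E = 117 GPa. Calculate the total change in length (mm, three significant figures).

0.566 mm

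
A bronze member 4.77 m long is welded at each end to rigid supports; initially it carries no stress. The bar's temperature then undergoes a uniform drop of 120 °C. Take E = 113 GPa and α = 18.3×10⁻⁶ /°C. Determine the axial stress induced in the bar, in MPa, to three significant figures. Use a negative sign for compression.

248 MPa

Free thermal expansion αLΔT = 18.3e-6 · 4770 · -120 = -10.47 mm.
The walls impose strain ε = −(-10.47)/4770 = 2.1960e-03; σ = Eε = 113000 · 2.1960e-03 = 248.1 MPa.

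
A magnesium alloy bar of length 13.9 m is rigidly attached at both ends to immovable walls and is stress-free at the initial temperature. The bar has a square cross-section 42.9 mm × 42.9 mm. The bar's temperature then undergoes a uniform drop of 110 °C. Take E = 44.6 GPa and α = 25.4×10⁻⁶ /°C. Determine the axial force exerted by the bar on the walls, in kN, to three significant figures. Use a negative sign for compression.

Free thermal expansion αLΔT = 25.4e-6 · 13900 · -110 = -38.84 mm.
The walls impose strain ε = −(-38.84)/13900 = 2.7940e-03; σ = Eε = 44600 · 2.7940e-03 = 124.6 MPa.
Wall reaction R = σ·A = 124.6·1840 = 229300 N = 229.3 kN.

229 kN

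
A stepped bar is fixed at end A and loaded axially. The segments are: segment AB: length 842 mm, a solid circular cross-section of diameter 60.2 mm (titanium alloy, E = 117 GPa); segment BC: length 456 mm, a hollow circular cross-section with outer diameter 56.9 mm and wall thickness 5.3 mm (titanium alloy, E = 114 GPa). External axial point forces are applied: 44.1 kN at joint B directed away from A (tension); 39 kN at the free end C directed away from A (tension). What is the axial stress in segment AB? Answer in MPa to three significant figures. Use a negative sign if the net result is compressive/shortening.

29.2 MPa

Internal axial forces (sectioning from the free end, tension +): N_BC = 39 kN, N_AB = 83.1 kN.
A_AB = 2846 mm².
σ_AB = N_AB/A_AB = 83100/2846 = 29.2 MPa.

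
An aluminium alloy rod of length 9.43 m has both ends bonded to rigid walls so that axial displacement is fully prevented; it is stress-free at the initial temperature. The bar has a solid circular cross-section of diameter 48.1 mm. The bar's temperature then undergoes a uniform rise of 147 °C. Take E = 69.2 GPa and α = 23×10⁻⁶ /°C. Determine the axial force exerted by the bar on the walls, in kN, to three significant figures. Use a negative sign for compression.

Free thermal expansion αLΔT = 23e-6 · 9430 · 147 = 31.88 mm.
The walls impose strain ε = −(31.88)/9430 = -3.3810e-03; σ = Eε = 69200 · -3.3810e-03 = -234 MPa.
Wall reaction R = σ·A = -234·1817 = -425100 N = -425.1 kN.

-425 kN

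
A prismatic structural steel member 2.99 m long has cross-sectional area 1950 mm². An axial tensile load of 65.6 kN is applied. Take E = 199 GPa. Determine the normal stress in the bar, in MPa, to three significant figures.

σ = N/A = 65600/1950 = 33.64 MPa.

33.6 MPa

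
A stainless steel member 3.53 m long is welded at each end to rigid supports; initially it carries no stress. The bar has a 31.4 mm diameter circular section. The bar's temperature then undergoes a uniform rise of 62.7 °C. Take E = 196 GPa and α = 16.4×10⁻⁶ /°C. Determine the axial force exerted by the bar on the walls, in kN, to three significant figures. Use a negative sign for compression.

-156 kN

Free thermal expansion αLΔT = 16.4e-6 · 3530 · 62.7 = 3.63 mm.
The walls impose strain ε = −(3.63)/3530 = -1.0283e-03; σ = Eε = 196000 · -1.0283e-03 = -201.5 MPa.
Wall reaction R = σ·A = -201.5·774.4 = -156100 N = -156.1 kN.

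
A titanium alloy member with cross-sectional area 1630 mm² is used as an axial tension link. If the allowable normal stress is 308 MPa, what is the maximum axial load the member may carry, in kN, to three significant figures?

P_max = σ_allow · A = 308 · 1630 = 502000 N = 502 kN.

502 kN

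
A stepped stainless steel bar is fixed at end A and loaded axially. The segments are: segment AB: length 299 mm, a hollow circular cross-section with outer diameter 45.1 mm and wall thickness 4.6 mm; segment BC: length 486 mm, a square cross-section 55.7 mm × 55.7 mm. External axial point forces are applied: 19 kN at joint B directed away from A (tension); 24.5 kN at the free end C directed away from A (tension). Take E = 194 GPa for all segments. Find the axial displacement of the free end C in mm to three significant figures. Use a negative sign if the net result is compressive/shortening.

Internal axial forces (sectioning from the free end, tension +): N_BC = 24.5 kN, N_AB = 43.5 kN.
A_AB = 585.3 mm².
A_BC = 3102 mm².
δ_AB = 43500·299/(585.3·194000) = 0.1146 mm
δ_BC = 24500·486/(3102·194000) = 0.01978 mm
δ = Σδ_i = 0.1343 mm.

0.134 mm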